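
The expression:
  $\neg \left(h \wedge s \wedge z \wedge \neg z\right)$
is always true.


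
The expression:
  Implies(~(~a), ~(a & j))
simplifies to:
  ~a | ~j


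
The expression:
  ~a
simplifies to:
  ~a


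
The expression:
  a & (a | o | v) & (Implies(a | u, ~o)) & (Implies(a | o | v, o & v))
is never true.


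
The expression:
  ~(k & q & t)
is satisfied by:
  {k: False, q: False, t: False}
  {t: True, k: False, q: False}
  {q: True, k: False, t: False}
  {t: True, q: True, k: False}
  {k: True, t: False, q: False}
  {t: True, k: True, q: False}
  {q: True, k: True, t: False}


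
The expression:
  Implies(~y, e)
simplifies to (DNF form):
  e | y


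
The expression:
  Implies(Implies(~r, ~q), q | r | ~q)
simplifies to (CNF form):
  True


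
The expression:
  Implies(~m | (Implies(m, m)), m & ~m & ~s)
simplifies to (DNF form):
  False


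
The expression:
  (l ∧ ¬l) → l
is always true.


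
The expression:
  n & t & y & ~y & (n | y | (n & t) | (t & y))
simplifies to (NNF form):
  False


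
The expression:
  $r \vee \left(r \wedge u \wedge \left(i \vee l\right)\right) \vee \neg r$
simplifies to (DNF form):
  $\text{True}$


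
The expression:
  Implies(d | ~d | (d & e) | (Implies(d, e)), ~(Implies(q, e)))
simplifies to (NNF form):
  q & ~e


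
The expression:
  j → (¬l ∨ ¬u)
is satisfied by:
  {l: False, u: False, j: False}
  {j: True, l: False, u: False}
  {u: True, l: False, j: False}
  {j: True, u: True, l: False}
  {l: True, j: False, u: False}
  {j: True, l: True, u: False}
  {u: True, l: True, j: False}


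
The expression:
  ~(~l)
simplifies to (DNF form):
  l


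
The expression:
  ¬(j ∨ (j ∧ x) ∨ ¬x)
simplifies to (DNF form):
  x ∧ ¬j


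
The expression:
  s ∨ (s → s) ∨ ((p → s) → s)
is always true.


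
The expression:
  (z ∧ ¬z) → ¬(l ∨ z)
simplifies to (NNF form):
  True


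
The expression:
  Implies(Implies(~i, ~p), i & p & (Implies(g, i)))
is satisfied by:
  {p: True}


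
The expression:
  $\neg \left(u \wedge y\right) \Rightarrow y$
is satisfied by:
  {y: True}


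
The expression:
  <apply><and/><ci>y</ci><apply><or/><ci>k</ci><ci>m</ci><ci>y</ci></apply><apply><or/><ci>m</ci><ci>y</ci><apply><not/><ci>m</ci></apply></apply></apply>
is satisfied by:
  {y: True}


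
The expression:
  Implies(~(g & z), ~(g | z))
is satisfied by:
  {z: False, g: False}
  {g: True, z: True}


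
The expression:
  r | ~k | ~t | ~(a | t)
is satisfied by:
  {r: True, k: False, t: False}
  {k: False, t: False, r: False}
  {r: True, t: True, k: False}
  {t: True, k: False, r: False}
  {r: True, k: True, t: False}
  {k: True, r: False, t: False}
  {r: True, t: True, k: True}


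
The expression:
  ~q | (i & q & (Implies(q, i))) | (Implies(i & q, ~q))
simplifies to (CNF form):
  True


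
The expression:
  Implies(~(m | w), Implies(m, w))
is always true.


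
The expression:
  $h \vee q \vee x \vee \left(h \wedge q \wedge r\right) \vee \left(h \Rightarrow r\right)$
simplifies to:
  $\text{True}$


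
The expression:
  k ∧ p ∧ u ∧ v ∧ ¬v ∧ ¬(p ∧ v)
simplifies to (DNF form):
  False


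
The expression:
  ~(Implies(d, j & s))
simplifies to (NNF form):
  d & (~j | ~s)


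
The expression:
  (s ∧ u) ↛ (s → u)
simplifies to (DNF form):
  False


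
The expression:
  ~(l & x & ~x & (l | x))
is always true.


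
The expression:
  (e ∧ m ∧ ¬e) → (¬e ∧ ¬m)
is always true.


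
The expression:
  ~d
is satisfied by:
  {d: False}


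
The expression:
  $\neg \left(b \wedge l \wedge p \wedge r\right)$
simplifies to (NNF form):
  $\neg b \vee \neg l \vee \neg p \vee \neg r$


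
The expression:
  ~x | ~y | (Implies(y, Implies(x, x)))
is always true.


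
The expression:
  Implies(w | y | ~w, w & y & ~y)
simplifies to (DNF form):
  False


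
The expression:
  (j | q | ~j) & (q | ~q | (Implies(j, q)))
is always true.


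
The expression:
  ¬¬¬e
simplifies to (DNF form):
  ¬e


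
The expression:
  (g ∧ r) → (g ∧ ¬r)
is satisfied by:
  {g: False, r: False}
  {r: True, g: False}
  {g: True, r: False}


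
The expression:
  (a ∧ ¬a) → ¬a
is always true.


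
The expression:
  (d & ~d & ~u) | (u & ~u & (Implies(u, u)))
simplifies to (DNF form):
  False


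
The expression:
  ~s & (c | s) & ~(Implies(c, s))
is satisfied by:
  {c: True, s: False}


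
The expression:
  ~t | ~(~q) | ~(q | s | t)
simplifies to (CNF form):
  q | ~t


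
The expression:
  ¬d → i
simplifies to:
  d ∨ i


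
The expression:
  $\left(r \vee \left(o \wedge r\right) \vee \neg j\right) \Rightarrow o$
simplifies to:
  $o \vee \left(j \wedge \neg r\right)$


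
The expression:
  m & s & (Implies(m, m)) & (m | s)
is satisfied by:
  {m: True, s: True}


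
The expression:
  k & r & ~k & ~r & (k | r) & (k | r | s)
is never true.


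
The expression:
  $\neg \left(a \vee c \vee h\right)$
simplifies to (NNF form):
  $\neg a \wedge \neg c \wedge \neg h$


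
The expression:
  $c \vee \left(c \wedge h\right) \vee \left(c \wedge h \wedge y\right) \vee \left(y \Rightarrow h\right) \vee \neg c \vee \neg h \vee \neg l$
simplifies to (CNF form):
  $\text{True}$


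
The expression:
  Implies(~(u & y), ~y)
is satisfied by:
  {u: True, y: False}
  {y: False, u: False}
  {y: True, u: True}


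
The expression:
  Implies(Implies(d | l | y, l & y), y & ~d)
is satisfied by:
  {y: True, l: False, d: False}
  {d: True, l: False, y: False}
  {d: True, l: False, y: True}
  {l: True, d: False, y: False}
  {y: True, l: True, d: False}
  {d: True, l: True, y: False}


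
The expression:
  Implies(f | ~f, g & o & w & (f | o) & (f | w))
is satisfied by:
  {g: True, w: True, o: True}


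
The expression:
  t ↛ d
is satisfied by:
  {t: True, d: False}


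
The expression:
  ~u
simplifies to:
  ~u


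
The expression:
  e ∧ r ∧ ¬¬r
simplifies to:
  e ∧ r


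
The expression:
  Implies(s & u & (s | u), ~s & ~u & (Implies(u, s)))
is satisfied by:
  {s: False, u: False}
  {u: True, s: False}
  {s: True, u: False}


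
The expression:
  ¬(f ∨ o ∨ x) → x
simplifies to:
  f ∨ o ∨ x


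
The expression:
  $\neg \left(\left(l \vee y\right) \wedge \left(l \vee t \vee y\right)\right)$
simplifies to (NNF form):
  $\neg l \wedge \neg y$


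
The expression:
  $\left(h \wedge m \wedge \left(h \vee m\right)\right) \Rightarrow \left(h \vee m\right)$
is always true.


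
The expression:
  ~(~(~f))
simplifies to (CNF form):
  ~f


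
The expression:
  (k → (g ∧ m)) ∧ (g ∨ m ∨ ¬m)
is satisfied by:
  {g: True, m: True, k: False}
  {g: True, m: False, k: False}
  {m: True, g: False, k: False}
  {g: False, m: False, k: False}
  {g: True, k: True, m: True}


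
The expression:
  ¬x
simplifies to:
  ¬x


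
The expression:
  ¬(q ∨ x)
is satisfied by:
  {q: False, x: False}


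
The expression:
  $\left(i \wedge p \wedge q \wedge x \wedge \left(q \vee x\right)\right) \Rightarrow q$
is always true.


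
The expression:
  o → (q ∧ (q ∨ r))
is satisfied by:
  {q: True, o: False}
  {o: False, q: False}
  {o: True, q: True}


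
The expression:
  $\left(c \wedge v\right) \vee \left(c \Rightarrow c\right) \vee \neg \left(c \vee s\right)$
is always true.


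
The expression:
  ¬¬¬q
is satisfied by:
  {q: False}


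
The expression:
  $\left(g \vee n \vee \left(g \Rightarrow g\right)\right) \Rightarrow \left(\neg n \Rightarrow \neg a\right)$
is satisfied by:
  {n: True, a: False}
  {a: False, n: False}
  {a: True, n: True}


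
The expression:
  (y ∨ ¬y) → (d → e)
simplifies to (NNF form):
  e ∨ ¬d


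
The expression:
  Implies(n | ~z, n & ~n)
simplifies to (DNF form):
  z & ~n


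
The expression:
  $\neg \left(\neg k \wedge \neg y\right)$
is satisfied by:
  {y: True, k: True}
  {y: True, k: False}
  {k: True, y: False}


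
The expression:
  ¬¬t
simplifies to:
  t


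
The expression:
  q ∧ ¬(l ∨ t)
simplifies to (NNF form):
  q ∧ ¬l ∧ ¬t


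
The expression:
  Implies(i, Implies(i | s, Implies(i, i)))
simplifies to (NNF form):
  True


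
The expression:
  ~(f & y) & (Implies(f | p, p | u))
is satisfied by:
  {u: True, p: True, y: False, f: False}
  {u: True, y: False, p: False, f: False}
  {p: True, u: False, y: False, f: False}
  {u: False, y: False, p: False, f: False}
  {u: True, y: True, p: True, f: False}
  {u: True, y: True, p: False, f: False}
  {y: True, p: True, u: False, f: False}
  {y: True, u: False, p: False, f: False}
  {f: True, p: True, u: True, y: False}
  {f: True, u: True, y: False, p: False}
  {f: True, p: True, u: False, y: False}


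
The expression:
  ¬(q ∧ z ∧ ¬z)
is always true.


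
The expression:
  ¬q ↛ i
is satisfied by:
  {i: True, q: False}
  {q: False, i: False}
  {q: True, i: True}


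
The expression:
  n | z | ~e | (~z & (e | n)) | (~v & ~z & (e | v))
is always true.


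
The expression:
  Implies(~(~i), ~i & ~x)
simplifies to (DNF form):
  ~i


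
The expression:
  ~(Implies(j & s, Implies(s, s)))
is never true.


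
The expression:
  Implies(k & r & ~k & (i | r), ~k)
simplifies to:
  True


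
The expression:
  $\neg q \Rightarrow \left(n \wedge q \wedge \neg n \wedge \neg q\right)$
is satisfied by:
  {q: True}


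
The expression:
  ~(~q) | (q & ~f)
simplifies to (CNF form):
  q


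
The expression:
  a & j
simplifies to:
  a & j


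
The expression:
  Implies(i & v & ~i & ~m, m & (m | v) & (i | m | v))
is always true.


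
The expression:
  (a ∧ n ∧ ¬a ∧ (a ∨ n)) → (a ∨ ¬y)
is always true.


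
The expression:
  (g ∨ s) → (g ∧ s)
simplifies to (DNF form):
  (g ∧ s) ∨ (¬g ∧ ¬s)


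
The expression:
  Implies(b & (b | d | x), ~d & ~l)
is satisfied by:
  {l: False, b: False, d: False}
  {d: True, l: False, b: False}
  {l: True, d: False, b: False}
  {d: True, l: True, b: False}
  {b: True, d: False, l: False}


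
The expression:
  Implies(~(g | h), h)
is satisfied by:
  {g: True, h: True}
  {g: True, h: False}
  {h: True, g: False}


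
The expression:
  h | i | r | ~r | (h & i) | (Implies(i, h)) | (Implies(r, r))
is always true.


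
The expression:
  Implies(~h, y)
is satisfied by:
  {y: True, h: True}
  {y: True, h: False}
  {h: True, y: False}


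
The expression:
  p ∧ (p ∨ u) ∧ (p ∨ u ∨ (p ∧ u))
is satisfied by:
  {p: True}


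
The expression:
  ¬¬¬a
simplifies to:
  ¬a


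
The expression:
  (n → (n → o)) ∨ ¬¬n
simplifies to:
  True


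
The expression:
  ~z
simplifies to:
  ~z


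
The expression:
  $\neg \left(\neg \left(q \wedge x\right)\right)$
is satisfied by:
  {x: True, q: True}


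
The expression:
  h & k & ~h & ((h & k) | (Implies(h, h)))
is never true.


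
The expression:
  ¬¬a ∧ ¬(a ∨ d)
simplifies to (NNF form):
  False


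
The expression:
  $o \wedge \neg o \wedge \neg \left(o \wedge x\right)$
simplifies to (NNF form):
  $\text{False}$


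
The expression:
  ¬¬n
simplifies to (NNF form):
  n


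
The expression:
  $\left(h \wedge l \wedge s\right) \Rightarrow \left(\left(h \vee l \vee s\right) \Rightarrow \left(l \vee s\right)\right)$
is always true.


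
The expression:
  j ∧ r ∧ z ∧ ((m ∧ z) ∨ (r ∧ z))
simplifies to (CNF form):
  j ∧ r ∧ z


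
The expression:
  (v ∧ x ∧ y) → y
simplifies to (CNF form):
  True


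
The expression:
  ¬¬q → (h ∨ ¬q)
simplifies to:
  h ∨ ¬q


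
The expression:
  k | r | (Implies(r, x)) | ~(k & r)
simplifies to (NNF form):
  True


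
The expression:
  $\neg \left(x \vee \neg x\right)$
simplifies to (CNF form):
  $\text{False}$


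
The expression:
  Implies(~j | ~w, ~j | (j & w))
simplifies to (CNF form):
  w | ~j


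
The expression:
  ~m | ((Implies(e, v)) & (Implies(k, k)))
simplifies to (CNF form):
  v | ~e | ~m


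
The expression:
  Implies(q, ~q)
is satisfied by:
  {q: False}


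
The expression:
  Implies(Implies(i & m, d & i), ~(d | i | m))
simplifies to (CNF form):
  ~d & (i | ~m) & (m | ~i)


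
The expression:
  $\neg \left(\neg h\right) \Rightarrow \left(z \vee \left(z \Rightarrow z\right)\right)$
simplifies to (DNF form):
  $\text{True}$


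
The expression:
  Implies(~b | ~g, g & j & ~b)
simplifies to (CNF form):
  g & (b | j)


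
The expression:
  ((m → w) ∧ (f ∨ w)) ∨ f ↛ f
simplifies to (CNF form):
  (f ∨ w) ∧ (w ∨ ¬m)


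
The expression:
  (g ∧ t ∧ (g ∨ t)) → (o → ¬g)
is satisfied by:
  {g: False, t: False, o: False}
  {o: True, g: False, t: False}
  {t: True, g: False, o: False}
  {o: True, t: True, g: False}
  {g: True, o: False, t: False}
  {o: True, g: True, t: False}
  {t: True, g: True, o: False}


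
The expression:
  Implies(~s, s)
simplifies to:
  s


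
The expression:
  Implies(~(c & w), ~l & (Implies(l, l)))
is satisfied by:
  {c: True, w: True, l: False}
  {c: True, w: False, l: False}
  {w: True, c: False, l: False}
  {c: False, w: False, l: False}
  {c: True, l: True, w: True}


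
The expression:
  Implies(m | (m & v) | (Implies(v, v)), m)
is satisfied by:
  {m: True}


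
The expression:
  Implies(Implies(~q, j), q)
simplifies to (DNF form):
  q | ~j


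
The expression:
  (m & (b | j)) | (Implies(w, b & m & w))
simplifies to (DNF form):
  ~w | (b & m) | (j & m)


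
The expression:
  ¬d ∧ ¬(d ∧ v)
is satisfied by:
  {d: False}


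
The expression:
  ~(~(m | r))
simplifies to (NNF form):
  m | r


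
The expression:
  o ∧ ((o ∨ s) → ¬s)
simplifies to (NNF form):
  o ∧ ¬s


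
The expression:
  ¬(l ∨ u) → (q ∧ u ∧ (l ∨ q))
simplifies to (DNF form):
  l ∨ u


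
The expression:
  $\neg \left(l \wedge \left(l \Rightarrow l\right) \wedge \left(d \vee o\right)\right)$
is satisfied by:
  {d: False, l: False, o: False}
  {o: True, d: False, l: False}
  {d: True, o: False, l: False}
  {o: True, d: True, l: False}
  {l: True, o: False, d: False}


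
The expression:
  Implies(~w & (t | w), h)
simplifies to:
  h | w | ~t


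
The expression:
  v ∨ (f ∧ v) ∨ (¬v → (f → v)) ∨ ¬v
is always true.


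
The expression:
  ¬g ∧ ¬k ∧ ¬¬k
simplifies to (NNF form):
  False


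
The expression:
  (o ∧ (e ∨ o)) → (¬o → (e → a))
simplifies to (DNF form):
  True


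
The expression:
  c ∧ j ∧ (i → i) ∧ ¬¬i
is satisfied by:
  {c: True, i: True, j: True}


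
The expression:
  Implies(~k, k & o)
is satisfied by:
  {k: True}


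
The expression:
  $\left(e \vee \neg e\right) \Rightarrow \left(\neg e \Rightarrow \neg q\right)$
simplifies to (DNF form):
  $e \vee \neg q$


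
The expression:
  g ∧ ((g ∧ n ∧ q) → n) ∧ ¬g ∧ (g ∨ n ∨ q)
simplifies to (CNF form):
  False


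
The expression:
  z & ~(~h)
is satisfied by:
  {h: True, z: True}


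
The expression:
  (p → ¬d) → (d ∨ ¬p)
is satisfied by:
  {d: True, p: False}
  {p: False, d: False}
  {p: True, d: True}


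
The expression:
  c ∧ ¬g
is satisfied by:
  {c: True, g: False}


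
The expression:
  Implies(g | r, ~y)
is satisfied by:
  {g: False, y: False, r: False}
  {r: True, g: False, y: False}
  {g: True, r: False, y: False}
  {r: True, g: True, y: False}
  {y: True, r: False, g: False}


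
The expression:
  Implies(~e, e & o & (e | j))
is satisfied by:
  {e: True}


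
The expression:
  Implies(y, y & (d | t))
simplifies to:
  d | t | ~y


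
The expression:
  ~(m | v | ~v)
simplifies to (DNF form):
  False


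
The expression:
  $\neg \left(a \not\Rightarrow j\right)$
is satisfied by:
  {j: True, a: False}
  {a: False, j: False}
  {a: True, j: True}


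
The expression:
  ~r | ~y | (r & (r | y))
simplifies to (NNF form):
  True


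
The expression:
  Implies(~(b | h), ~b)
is always true.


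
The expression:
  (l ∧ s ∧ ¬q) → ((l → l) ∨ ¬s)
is always true.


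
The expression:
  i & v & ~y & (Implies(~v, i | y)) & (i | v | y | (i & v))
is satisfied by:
  {i: True, v: True, y: False}


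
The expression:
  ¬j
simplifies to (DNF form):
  ¬j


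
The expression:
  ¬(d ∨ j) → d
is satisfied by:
  {d: True, j: True}
  {d: True, j: False}
  {j: True, d: False}


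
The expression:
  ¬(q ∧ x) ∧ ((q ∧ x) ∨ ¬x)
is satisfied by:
  {x: False}


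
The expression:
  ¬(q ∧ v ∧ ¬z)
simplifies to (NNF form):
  z ∨ ¬q ∨ ¬v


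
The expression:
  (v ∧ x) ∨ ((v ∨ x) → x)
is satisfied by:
  {x: True, v: False}
  {v: False, x: False}
  {v: True, x: True}


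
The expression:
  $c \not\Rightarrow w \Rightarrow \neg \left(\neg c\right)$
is always true.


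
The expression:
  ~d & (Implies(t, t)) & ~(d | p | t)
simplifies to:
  ~d & ~p & ~t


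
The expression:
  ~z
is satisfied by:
  {z: False}


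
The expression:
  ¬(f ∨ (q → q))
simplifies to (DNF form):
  False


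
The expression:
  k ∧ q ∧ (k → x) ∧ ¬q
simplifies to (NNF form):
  False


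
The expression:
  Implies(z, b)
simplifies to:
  b | ~z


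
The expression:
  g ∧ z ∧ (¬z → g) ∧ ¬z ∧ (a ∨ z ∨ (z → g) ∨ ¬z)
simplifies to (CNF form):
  False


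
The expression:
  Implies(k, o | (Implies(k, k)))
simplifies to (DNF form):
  True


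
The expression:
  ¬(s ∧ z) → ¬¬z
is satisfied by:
  {z: True}


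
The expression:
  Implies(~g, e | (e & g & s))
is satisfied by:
  {e: True, g: True}
  {e: True, g: False}
  {g: True, e: False}


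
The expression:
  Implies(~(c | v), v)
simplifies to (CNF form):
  c | v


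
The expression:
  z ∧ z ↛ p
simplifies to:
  z ∧ ¬p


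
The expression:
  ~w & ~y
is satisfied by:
  {y: False, w: False}


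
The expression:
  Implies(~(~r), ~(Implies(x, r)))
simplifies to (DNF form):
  ~r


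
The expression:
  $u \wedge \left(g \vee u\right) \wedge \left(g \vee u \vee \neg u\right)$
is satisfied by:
  {u: True}


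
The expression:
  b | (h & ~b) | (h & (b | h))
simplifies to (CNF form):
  b | h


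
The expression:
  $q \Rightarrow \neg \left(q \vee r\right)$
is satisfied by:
  {q: False}


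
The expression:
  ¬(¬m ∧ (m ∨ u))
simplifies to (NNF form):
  m ∨ ¬u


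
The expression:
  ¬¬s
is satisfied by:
  {s: True}


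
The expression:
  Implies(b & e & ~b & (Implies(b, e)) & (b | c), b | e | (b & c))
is always true.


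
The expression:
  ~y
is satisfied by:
  {y: False}


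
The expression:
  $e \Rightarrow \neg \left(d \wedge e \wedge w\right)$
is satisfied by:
  {w: False, e: False, d: False}
  {d: True, w: False, e: False}
  {e: True, w: False, d: False}
  {d: True, e: True, w: False}
  {w: True, d: False, e: False}
  {d: True, w: True, e: False}
  {e: True, w: True, d: False}


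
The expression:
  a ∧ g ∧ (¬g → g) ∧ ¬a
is never true.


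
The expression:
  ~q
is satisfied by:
  {q: False}


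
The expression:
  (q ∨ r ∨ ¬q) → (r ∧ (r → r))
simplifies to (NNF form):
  r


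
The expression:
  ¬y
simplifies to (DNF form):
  ¬y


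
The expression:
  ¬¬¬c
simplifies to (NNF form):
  ¬c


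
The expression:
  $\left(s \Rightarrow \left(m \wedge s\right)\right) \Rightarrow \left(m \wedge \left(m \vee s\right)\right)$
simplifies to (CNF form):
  $m \vee s$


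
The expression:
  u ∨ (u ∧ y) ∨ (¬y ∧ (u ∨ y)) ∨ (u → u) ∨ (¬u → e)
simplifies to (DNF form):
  True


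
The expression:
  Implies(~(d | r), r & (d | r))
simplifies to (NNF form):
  d | r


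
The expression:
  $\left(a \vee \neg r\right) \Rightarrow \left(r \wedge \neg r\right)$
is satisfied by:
  {r: True, a: False}


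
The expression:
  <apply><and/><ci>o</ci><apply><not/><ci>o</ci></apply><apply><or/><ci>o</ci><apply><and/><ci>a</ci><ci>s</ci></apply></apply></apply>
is never true.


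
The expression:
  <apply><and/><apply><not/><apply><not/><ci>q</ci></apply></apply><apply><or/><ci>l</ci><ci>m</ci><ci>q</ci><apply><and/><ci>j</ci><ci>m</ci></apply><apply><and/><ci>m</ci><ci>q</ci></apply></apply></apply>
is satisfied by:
  {q: True}


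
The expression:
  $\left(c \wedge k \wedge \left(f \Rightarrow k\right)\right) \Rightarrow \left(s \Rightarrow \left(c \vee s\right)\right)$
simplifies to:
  $\text{True}$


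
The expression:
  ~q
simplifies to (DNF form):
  ~q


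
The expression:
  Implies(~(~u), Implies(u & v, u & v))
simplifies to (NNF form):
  True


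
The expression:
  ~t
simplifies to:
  ~t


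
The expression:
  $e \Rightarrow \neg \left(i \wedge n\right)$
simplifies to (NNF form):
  $\neg e \vee \neg i \vee \neg n$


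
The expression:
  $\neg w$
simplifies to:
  $\neg w$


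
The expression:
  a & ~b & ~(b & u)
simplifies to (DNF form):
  a & ~b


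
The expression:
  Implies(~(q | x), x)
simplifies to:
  q | x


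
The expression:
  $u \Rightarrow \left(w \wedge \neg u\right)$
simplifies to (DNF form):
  $\neg u$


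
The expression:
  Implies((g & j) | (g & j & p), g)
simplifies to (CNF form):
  True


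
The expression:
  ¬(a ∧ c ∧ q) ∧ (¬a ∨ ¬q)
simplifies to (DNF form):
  ¬a ∨ ¬q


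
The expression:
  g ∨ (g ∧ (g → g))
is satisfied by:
  {g: True}


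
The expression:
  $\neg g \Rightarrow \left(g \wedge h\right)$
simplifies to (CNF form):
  $g$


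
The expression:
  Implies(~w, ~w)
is always true.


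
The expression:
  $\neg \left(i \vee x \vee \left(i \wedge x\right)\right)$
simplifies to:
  $\neg i \wedge \neg x$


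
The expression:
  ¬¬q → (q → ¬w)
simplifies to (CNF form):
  ¬q ∨ ¬w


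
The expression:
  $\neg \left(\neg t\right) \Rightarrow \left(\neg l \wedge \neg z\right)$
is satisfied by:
  {l: False, t: False, z: False}
  {z: True, l: False, t: False}
  {l: True, z: False, t: False}
  {z: True, l: True, t: False}
  {t: True, z: False, l: False}


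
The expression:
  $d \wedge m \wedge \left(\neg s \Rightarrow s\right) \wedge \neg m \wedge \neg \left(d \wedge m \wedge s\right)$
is never true.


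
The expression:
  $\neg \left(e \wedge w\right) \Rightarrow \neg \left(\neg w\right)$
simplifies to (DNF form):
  $w$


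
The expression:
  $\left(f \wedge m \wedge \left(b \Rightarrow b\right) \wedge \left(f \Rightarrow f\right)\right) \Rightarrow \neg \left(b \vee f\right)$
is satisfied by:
  {m: False, f: False}
  {f: True, m: False}
  {m: True, f: False}


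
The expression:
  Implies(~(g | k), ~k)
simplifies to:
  True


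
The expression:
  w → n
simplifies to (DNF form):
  n ∨ ¬w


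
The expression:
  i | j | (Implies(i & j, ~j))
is always true.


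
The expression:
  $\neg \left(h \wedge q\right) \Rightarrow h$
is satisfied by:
  {h: True}


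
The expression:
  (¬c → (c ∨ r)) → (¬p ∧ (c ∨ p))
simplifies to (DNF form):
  (c ∧ ¬p) ∨ (¬c ∧ ¬r)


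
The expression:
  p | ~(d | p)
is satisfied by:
  {p: True, d: False}
  {d: False, p: False}
  {d: True, p: True}


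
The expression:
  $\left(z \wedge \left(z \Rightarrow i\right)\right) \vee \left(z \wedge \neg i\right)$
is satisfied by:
  {z: True}


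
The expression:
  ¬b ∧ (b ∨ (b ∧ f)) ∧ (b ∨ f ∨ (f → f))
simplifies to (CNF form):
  False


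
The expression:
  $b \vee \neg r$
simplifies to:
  $b \vee \neg r$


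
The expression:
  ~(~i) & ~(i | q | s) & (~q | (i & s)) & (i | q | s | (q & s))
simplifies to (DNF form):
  False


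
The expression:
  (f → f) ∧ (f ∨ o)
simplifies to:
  f ∨ o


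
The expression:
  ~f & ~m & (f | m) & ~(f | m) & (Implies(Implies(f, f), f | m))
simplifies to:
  False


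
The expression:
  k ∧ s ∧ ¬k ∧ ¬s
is never true.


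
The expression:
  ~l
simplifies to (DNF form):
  ~l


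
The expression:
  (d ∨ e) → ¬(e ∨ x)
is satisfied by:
  {d: False, e: False, x: False}
  {x: True, d: False, e: False}
  {d: True, x: False, e: False}


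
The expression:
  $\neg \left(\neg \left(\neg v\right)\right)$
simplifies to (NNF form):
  $\neg v$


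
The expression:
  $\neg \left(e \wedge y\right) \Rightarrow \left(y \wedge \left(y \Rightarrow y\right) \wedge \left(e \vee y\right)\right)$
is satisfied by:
  {y: True}


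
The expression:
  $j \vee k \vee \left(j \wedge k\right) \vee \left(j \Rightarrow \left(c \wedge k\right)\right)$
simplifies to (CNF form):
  $\text{True}$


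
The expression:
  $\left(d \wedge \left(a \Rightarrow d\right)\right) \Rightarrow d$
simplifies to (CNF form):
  $\text{True}$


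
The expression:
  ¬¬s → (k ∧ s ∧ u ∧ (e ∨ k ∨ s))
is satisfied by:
  {u: True, k: True, s: False}
  {u: True, k: False, s: False}
  {k: True, u: False, s: False}
  {u: False, k: False, s: False}
  {u: True, s: True, k: True}


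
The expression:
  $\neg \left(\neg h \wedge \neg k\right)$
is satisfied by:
  {k: True, h: True}
  {k: True, h: False}
  {h: True, k: False}


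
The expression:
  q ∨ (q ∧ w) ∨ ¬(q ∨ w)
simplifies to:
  q ∨ ¬w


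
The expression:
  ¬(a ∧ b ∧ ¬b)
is always true.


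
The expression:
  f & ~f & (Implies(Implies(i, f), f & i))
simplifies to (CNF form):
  False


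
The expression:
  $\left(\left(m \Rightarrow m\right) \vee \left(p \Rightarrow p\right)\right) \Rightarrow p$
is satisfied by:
  {p: True}


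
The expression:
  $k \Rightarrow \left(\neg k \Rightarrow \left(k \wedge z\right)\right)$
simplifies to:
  $\text{True}$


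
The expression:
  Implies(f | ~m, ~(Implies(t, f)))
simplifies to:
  ~f & (m | t)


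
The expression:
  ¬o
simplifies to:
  ¬o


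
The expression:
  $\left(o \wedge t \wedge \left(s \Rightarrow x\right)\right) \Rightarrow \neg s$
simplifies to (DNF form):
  $\neg o \vee \neg s \vee \neg t \vee \neg x$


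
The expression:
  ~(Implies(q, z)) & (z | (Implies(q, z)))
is never true.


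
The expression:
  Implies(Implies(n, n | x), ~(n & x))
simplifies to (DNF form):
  ~n | ~x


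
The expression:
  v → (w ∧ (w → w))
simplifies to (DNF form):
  w ∨ ¬v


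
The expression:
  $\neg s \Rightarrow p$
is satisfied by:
  {p: True, s: True}
  {p: True, s: False}
  {s: True, p: False}


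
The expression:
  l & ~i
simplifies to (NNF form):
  l & ~i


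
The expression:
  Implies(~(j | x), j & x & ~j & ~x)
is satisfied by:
  {x: True, j: True}
  {x: True, j: False}
  {j: True, x: False}


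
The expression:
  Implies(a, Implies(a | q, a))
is always true.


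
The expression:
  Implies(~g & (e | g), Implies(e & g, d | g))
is always true.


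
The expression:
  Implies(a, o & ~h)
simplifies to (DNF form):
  ~a | (o & ~h)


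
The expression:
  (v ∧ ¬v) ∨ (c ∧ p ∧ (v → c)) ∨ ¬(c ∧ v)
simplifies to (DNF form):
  p ∨ ¬c ∨ ¬v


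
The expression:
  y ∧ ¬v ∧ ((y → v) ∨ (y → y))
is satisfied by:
  {y: True, v: False}


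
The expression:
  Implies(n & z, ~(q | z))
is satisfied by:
  {z: False, n: False}
  {n: True, z: False}
  {z: True, n: False}


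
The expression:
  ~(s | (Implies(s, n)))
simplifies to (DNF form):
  False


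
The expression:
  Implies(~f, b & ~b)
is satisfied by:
  {f: True}


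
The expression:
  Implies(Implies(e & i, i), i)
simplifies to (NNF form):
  i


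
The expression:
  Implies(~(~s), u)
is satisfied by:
  {u: True, s: False}
  {s: False, u: False}
  {s: True, u: True}


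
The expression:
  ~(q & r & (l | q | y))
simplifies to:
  ~q | ~r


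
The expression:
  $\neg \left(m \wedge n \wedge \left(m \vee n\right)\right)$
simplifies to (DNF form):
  $\neg m \vee \neg n$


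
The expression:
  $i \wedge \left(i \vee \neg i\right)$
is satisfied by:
  {i: True}


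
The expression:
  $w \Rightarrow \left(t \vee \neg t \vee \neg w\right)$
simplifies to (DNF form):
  $\text{True}$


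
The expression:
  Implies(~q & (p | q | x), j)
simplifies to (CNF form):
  (j | q | ~p) & (j | q | ~x)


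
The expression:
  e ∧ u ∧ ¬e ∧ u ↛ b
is never true.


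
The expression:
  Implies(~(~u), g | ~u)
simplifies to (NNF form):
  g | ~u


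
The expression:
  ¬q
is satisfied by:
  {q: False}


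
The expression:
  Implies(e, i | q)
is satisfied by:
  {i: True, q: True, e: False}
  {i: True, e: False, q: False}
  {q: True, e: False, i: False}
  {q: False, e: False, i: False}
  {i: True, q: True, e: True}
  {i: True, e: True, q: False}
  {q: True, e: True, i: False}


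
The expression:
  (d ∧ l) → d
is always true.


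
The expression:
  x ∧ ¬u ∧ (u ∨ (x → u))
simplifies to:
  False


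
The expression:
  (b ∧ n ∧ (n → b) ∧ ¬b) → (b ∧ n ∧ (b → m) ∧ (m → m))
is always true.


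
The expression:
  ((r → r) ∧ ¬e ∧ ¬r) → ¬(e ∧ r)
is always true.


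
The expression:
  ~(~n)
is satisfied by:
  {n: True}


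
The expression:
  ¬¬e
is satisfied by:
  {e: True}


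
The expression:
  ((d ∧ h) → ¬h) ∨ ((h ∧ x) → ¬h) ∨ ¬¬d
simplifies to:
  True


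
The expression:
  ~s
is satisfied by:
  {s: False}


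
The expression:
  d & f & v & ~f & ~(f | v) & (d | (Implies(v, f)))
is never true.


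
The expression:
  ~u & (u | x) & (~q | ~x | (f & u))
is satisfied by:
  {x: True, q: False, u: False}


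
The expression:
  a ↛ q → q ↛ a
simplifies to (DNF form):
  q ∨ ¬a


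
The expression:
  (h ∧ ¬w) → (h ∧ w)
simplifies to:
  w ∨ ¬h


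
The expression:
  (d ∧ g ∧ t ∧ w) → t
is always true.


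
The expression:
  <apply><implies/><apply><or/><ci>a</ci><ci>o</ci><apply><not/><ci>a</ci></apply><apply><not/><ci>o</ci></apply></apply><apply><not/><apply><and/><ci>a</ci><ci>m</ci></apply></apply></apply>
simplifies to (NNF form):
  <apply><or/><apply><not/><ci>a</ci></apply><apply><not/><ci>m</ci></apply></apply>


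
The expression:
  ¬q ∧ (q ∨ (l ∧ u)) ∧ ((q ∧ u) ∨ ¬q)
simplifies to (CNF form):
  l ∧ u ∧ ¬q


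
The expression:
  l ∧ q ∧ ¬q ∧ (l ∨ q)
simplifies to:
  False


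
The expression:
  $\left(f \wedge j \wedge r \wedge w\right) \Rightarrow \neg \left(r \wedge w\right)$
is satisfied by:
  {w: False, r: False, j: False, f: False}
  {f: True, w: False, r: False, j: False}
  {j: True, w: False, r: False, f: False}
  {f: True, j: True, w: False, r: False}
  {r: True, f: False, w: False, j: False}
  {f: True, r: True, w: False, j: False}
  {j: True, r: True, f: False, w: False}
  {f: True, j: True, r: True, w: False}
  {w: True, j: False, r: False, f: False}
  {f: True, w: True, j: False, r: False}
  {j: True, w: True, f: False, r: False}
  {f: True, j: True, w: True, r: False}
  {r: True, w: True, j: False, f: False}
  {f: True, r: True, w: True, j: False}
  {j: True, r: True, w: True, f: False}


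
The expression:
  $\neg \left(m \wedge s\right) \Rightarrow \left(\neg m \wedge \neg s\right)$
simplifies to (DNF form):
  $\left(m \wedge s\right) \vee \left(\neg m \wedge \neg s\right)$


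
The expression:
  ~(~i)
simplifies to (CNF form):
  i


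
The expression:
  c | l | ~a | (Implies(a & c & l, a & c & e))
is always true.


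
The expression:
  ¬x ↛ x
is always true.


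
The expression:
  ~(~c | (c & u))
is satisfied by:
  {c: True, u: False}


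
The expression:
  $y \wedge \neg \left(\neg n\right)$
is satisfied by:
  {y: True, n: True}


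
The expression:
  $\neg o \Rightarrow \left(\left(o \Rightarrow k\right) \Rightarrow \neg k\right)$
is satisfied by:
  {o: True, k: False}
  {k: False, o: False}
  {k: True, o: True}


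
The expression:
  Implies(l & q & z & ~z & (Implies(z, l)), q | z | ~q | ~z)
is always true.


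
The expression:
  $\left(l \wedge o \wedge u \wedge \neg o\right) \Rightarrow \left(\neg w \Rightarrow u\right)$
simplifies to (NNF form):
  $\text{True}$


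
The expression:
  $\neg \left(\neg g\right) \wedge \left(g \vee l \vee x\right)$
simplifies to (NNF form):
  $g$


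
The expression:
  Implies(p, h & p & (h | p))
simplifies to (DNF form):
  h | ~p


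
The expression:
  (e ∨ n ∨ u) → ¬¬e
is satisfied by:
  {e: True, n: False, u: False}
  {e: True, u: True, n: False}
  {e: True, n: True, u: False}
  {e: True, u: True, n: True}
  {u: False, n: False, e: False}


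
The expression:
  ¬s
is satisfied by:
  {s: False}


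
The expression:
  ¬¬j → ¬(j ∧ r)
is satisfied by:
  {r: False, j: False}
  {j: True, r: False}
  {r: True, j: False}


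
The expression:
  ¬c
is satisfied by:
  {c: False}


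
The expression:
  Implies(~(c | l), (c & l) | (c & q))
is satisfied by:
  {c: True, l: True}
  {c: True, l: False}
  {l: True, c: False}


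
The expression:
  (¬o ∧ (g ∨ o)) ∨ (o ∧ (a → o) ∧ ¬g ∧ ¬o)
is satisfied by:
  {g: True, o: False}


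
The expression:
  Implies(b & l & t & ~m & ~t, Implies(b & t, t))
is always true.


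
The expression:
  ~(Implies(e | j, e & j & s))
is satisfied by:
  {j: True, s: False, e: False}
  {e: True, j: True, s: False}
  {j: True, s: True, e: False}
  {e: True, s: False, j: False}
  {e: True, s: True, j: False}


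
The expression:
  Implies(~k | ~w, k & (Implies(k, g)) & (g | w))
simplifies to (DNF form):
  (g & k) | (k & w)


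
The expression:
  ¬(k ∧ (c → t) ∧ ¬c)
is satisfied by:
  {c: True, k: False}
  {k: False, c: False}
  {k: True, c: True}


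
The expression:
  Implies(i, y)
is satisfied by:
  {y: True, i: False}
  {i: False, y: False}
  {i: True, y: True}


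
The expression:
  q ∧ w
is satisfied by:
  {w: True, q: True}


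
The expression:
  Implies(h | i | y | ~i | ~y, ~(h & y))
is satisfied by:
  {h: False, y: False}
  {y: True, h: False}
  {h: True, y: False}


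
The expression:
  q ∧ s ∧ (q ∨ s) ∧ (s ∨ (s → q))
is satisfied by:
  {s: True, q: True}


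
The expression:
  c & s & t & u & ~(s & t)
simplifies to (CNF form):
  False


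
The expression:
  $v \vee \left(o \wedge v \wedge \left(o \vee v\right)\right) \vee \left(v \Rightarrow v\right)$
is always true.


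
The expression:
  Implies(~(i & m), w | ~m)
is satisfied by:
  {i: True, w: True, m: False}
  {i: True, m: False, w: False}
  {w: True, m: False, i: False}
  {w: False, m: False, i: False}
  {i: True, w: True, m: True}
  {i: True, m: True, w: False}
  {w: True, m: True, i: False}


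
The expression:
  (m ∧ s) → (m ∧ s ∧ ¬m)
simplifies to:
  ¬m ∨ ¬s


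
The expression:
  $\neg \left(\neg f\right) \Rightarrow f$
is always true.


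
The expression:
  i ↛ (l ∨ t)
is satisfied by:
  {i: True, l: False, t: False}


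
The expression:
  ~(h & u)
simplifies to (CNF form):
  ~h | ~u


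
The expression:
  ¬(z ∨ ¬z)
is never true.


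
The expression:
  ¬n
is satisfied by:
  {n: False}


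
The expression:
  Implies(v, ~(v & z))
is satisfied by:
  {v: False, z: False}
  {z: True, v: False}
  {v: True, z: False}


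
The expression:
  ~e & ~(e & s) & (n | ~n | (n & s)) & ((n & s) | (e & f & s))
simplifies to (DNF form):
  n & s & ~e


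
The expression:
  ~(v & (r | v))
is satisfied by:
  {v: False}


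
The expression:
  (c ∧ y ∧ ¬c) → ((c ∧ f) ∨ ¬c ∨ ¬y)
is always true.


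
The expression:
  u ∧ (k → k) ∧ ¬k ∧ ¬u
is never true.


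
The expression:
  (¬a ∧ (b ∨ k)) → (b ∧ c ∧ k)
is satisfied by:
  {a: True, c: True, k: False, b: False}
  {a: True, c: False, k: False, b: False}
  {a: True, b: True, c: True, k: False}
  {a: True, b: True, c: False, k: False}
  {a: True, k: True, c: True, b: False}
  {a: True, k: True, c: False, b: False}
  {a: True, k: True, b: True, c: True}
  {a: True, k: True, b: True, c: False}
  {c: True, a: False, k: False, b: False}
  {a: False, c: False, k: False, b: False}
  {b: True, k: True, c: True, a: False}


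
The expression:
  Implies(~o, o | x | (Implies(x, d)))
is always true.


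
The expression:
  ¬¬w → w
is always true.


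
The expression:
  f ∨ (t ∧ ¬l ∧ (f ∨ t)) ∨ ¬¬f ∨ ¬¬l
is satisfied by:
  {t: True, l: True, f: True}
  {t: True, l: True, f: False}
  {t: True, f: True, l: False}
  {t: True, f: False, l: False}
  {l: True, f: True, t: False}
  {l: True, f: False, t: False}
  {f: True, l: False, t: False}


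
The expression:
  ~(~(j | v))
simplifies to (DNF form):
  j | v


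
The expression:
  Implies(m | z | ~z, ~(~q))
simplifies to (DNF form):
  q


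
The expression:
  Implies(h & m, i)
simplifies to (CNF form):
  i | ~h | ~m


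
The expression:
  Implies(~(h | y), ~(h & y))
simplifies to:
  True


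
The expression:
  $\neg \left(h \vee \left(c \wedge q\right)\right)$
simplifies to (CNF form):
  $\neg h \wedge \left(\neg c \vee \neg q\right)$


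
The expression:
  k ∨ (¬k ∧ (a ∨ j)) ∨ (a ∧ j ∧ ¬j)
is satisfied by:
  {a: True, k: True, j: True}
  {a: True, k: True, j: False}
  {a: True, j: True, k: False}
  {a: True, j: False, k: False}
  {k: True, j: True, a: False}
  {k: True, j: False, a: False}
  {j: True, k: False, a: False}


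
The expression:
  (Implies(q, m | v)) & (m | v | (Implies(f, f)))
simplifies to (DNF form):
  m | v | ~q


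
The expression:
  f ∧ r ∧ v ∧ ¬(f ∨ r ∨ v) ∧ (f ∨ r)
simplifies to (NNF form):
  False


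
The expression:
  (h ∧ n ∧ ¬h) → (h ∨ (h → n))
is always true.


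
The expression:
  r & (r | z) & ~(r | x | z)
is never true.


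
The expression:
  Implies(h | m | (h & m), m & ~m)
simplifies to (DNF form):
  ~h & ~m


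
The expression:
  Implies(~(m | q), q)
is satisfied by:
  {q: True, m: True}
  {q: True, m: False}
  {m: True, q: False}


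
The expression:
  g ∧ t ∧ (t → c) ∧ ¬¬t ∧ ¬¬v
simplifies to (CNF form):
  c ∧ g ∧ t ∧ v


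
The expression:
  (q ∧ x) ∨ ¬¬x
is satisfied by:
  {x: True}


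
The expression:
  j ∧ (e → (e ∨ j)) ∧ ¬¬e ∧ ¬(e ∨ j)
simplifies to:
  False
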